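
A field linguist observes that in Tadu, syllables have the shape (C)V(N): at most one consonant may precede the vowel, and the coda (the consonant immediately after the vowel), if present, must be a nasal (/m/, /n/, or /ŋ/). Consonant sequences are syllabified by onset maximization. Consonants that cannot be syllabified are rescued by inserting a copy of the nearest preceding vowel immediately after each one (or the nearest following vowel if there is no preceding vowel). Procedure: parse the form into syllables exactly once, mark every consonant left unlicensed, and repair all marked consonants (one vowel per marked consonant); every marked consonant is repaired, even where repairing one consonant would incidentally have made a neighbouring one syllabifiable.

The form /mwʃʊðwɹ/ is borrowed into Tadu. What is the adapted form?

mʊwʊʃʊðʊwʊɹʊ

Syllabifying with onset maximization leaves /m/, /w/, /ð/, /w/, /ɹ/ stranded (only a nasal (/m/, /n/, or /ŋ/) is licensed in coda position; onsets are limited to one consonant).
Each unlicensed consonant becomes the onset of a new syllable: /m/ → /mʊ/, /w/ → /wʊ/, /ð/ → /ðʊ/, /w/ → /wʊ/, /ɹ/ → /ɹʊ/.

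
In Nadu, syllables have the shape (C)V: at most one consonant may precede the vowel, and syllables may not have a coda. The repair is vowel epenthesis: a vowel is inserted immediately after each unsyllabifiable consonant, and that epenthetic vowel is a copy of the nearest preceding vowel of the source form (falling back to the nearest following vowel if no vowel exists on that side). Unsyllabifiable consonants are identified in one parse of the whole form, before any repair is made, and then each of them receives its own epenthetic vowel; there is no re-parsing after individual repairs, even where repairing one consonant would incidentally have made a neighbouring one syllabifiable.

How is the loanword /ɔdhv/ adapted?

ɔdɔhɔvɔ

Syllabifying with onset maximization leaves /d/, /h/, /v/ stranded (no codas are permitted; onsets are limited to one consonant).
Inserting the epenthetic vowel yields /d/ → /dɔ/, /h/ → /hɔ/, /v/ → /vɔ/.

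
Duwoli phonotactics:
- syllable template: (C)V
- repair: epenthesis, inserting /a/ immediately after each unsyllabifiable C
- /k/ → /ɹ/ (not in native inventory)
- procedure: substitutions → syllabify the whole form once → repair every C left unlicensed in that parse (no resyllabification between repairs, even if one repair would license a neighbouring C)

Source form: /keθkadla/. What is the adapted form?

Substitution: /k/ → /ɹ/, giving /ɹeθɹadla/.
Under (C)V, the unsyllabifiable consonants are /θ/, /d/ (no codas are permitted; onsets are limited to one consonant).
Each unlicensed consonant becomes the onset of a new syllable: /θ/ → /θa/, /d/ → /da/.

ɹeθaɹadala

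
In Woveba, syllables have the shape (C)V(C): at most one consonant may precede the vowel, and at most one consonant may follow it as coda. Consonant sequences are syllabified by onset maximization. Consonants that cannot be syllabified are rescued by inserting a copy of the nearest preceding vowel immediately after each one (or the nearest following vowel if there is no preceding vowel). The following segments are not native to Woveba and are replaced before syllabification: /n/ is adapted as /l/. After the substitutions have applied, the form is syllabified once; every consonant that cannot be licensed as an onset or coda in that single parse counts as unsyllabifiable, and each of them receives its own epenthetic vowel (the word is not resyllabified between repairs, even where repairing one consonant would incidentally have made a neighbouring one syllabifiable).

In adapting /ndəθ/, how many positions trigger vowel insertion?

After substitution the input is /ldəθ/.
The unsyllabifiable consonants are /l/; each receives one epenthetic vowel.

1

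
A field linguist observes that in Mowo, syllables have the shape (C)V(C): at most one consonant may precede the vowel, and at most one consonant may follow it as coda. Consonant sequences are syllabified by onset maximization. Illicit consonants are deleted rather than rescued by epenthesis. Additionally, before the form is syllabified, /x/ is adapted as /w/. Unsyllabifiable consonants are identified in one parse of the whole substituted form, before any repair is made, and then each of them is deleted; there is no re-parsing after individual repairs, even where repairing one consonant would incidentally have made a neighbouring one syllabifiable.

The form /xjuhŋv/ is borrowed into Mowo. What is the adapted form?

juh

Substitution: /x/ → /w/, giving /wjuhŋv/.
Under (C)V(C), the unsyllabifiable consonants are /w/, /ŋ/, /v/ (at most one coda consonant is licensed; onsets are limited to one consonant).
Each unlicensed consonant is deleted: /w/, /ŋ/, /v/.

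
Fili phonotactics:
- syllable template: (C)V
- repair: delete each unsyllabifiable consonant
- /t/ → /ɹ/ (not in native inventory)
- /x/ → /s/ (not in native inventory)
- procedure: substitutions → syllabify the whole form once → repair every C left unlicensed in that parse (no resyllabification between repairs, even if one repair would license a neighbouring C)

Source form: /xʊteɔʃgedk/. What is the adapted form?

Substitution: /x/ → /s/, /t/ → /ɹ/, giving /sʊɹeɔʃgedk/.
Under (C)V, the unsyllabifiable consonants are /ʃ/, /d/, /k/ (no codas are permitted; onsets are limited to one consonant).
Deletion applies to /ʃ/, /d/, /k/.

sʊɹeɔge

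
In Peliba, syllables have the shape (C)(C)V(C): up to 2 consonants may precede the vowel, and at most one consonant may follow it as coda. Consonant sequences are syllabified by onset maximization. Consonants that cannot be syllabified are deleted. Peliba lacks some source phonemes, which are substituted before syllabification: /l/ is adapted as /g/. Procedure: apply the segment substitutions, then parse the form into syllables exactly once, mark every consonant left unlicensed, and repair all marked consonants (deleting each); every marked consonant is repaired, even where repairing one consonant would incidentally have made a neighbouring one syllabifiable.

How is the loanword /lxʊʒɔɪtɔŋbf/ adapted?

Substitution: /l/ → /g/, giving /gxʊʒɔɪtɔŋbf/.
The consonants /b/, /f/ cannot be parsed into a legal (C)(C)V(C) syllable (at most one coda consonant is licensed; onsets may contain at most 2 consonants).
Each unlicensed consonant is deleted: /b/, /f/.

gxʊʒɔɪtɔŋ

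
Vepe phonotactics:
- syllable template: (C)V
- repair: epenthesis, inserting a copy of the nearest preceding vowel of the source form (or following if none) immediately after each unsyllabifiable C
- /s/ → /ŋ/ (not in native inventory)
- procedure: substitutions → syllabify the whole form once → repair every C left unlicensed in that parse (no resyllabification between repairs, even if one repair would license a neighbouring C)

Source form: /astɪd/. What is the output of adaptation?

aŋatɪdɪ

Substitution: /s/ → /ŋ/, giving /aŋtɪd/.
The consonants /ŋ/, /d/ cannot be parsed into a legal (C)V syllable (no codas are permitted; onsets are limited to one consonant).
Each unlicensed consonant becomes the onset of a new syllable: /ŋ/ → /ŋa/, /d/ → /dɪ/.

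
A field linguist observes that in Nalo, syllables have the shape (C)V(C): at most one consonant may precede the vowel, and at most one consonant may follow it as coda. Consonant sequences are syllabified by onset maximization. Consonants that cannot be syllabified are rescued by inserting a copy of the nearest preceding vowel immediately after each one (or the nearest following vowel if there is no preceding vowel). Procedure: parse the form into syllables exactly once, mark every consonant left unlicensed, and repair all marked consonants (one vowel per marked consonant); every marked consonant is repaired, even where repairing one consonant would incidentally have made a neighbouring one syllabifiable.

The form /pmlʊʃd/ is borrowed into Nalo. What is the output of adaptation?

pʊmʊlʊʃdʊ

Syllabifying with onset maximization leaves /p/, /m/, /d/ stranded (at most one coda consonant is licensed; onsets are limited to one consonant).
Each unlicensed consonant becomes the onset of a new syllable: /p/ → /pʊ/, /m/ → /mʊ/, /d/ → /dʊ/.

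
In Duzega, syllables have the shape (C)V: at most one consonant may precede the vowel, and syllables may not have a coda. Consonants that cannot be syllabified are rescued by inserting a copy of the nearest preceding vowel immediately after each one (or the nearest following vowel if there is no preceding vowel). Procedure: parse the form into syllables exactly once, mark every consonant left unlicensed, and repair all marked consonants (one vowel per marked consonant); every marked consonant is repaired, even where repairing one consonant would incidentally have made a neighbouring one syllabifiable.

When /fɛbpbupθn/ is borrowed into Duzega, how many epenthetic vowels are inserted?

The unsyllabifiable consonants are /b/, /p/, /p/, /θ/, /n/; each receives one epenthetic vowel.

5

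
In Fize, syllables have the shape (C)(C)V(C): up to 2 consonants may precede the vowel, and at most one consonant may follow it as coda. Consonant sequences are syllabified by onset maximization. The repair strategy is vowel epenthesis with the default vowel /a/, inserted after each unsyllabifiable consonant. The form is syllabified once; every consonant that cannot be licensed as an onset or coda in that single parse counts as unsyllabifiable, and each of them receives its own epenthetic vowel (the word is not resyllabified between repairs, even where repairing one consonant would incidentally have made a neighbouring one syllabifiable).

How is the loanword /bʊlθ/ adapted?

Syllabifying with onset maximization leaves /θ/ stranded (at most one coda consonant is licensed; onsets may contain at most 2 consonants).
Each unlicensed consonant becomes the onset of a new syllable: /θ/ → /θa/.

bʊlθa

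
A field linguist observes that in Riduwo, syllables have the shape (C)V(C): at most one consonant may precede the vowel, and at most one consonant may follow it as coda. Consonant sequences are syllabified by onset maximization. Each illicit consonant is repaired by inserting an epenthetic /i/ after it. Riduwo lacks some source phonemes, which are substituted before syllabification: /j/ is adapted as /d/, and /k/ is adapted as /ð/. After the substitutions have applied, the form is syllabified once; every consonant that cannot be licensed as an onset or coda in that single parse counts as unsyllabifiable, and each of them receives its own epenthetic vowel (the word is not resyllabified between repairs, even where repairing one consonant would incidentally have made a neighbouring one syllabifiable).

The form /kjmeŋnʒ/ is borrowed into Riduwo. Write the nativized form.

ðidimeŋniʒi

Substitution: /k/ → /ð/, /j/ → /d/, giving /ðdmeŋnʒ/.
Under (C)V(C), the unsyllabifiable consonants are /ð/, /d/, /n/, /ʒ/ (at most one coda consonant is licensed; onsets are limited to one consonant).
Inserting the epenthetic vowel yields /ð/ → /ði/, /d/ → /di/, /n/ → /ni/, /ʒ/ → /ʒi/.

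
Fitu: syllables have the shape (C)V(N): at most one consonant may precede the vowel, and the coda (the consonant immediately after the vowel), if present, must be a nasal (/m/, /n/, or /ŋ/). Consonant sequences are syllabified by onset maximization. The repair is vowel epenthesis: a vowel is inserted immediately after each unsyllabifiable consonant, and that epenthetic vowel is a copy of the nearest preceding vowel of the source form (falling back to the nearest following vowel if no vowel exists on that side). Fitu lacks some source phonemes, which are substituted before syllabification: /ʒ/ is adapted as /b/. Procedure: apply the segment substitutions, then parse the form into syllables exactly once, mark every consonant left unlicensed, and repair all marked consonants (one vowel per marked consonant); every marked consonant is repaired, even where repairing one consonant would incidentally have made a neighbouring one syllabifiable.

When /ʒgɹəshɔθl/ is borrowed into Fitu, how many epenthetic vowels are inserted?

5

After substitution the input is /bgɹəshɔθl/.
The unsyllabifiable consonants are /b/, /g/, /s/, /θ/, /l/; each receives one epenthetic vowel.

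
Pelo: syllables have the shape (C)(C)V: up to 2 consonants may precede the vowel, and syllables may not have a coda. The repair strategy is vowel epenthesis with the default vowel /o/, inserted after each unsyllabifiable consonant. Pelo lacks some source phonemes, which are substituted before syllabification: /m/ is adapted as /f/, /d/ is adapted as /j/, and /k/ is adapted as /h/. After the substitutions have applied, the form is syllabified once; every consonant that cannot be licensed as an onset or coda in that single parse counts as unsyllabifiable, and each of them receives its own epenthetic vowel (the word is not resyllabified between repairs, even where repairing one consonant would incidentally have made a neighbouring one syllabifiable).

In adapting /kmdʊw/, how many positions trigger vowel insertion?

After substitution the input is /hfjʊw/.
The unsyllabifiable consonants are /h/, /w/; each receives one epenthetic vowel.

2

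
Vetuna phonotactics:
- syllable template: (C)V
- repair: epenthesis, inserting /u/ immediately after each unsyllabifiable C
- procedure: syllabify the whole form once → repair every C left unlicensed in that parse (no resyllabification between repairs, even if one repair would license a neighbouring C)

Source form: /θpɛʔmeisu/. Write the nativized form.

The consonants /θ/, /ʔ/ cannot be parsed into a legal (C)V syllable (no codas are permitted; onsets are limited to one consonant).
Inserting the epenthetic vowel yields /θ/ → /θu/, /ʔ/ → /ʔu/.

θupɛʔumeisu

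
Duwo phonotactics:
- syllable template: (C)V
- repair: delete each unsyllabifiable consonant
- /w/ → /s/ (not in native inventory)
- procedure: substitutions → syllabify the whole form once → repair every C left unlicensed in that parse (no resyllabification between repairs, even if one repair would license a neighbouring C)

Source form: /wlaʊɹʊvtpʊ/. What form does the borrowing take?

laʊɹʊpʊ

Substitution: /w/ → /s/, giving /slaʊɹʊvtpʊ/.
Syllabifying with onset maximization leaves /s/, /v/, /t/ stranded (no codas are permitted; onsets are limited to one consonant).
Deletion applies to /s/, /v/, /t/.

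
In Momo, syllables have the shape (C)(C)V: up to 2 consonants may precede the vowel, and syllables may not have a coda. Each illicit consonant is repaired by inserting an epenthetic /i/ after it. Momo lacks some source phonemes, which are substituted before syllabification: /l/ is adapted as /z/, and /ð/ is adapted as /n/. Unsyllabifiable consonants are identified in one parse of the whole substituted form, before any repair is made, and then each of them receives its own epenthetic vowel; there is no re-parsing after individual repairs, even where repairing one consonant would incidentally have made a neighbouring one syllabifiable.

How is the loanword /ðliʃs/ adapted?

nziʃisi

Substitution: /ð/ → /n/, /l/ → /z/, giving /nziʃs/.
Syllabifying with onset maximization leaves /ʃ/, /s/ stranded (no codas are permitted; onsets may contain at most 2 consonants).
Inserting the epenthetic vowel yields /ʃ/ → /ʃi/, /s/ → /si/.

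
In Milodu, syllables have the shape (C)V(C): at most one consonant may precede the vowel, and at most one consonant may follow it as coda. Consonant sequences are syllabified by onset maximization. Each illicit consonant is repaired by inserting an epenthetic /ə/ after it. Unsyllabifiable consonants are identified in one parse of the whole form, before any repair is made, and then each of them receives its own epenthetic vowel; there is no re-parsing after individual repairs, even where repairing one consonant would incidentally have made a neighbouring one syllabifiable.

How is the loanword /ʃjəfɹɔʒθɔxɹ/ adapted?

ʃəjəfɹɔʒθɔxɹə

The consonants /ʃ/, /ɹ/ cannot be parsed into a legal (C)V(C) syllable (at most one coda consonant is licensed; onsets are limited to one consonant).
Inserting the epenthetic vowel yields /ʃ/ → /ʃə/, /ɹ/ → /ɹə/.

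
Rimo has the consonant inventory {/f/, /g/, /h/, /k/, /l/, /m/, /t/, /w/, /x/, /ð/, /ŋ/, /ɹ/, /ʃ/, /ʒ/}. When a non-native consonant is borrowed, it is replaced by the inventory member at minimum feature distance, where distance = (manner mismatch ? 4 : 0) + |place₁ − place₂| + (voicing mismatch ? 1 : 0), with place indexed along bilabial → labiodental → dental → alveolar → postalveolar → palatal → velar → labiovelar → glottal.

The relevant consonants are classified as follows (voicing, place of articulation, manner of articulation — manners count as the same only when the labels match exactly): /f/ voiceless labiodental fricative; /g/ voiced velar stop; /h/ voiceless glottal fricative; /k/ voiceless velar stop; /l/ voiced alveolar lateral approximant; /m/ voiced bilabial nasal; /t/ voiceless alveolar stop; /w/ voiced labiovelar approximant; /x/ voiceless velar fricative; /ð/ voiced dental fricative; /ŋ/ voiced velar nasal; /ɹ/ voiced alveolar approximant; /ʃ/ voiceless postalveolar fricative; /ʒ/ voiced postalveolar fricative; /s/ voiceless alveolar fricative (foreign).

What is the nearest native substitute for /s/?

/ʃ/ is closest: same manner (fricative), place distance 1 (alveolar→postalveolar), same voicing; total 1. Next closest is /f/ at distance 2.

ʃ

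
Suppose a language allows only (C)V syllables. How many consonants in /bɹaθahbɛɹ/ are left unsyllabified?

3

Under (C)V, the unsyllabifiable consonants are /b/, /h/, /ɹ/ (no codas are permitted; onsets are limited to one consonant).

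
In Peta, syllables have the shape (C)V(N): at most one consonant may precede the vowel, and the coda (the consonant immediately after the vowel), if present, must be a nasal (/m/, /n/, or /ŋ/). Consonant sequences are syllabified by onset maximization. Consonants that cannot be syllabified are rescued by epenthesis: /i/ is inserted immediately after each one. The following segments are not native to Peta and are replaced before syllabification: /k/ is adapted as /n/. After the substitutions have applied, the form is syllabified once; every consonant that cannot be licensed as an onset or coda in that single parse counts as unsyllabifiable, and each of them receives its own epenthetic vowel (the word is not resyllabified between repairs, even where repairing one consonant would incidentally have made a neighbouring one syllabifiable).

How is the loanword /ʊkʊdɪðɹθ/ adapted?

ʊnʊdɪðiɹiθi

Substitution: /k/ → /n/, giving /ʊnʊdɪðɹθ/.
The consonants /ð/, /ɹ/, /θ/ cannot be parsed into a legal (C)V(N) syllable (only a nasal (/m/, /n/, or /ŋ/) is licensed in coda position; onsets are limited to one consonant).
Inserting the epenthetic vowel yields /ð/ → /ði/, /ɹ/ → /ɹi/, /θ/ → /θi/.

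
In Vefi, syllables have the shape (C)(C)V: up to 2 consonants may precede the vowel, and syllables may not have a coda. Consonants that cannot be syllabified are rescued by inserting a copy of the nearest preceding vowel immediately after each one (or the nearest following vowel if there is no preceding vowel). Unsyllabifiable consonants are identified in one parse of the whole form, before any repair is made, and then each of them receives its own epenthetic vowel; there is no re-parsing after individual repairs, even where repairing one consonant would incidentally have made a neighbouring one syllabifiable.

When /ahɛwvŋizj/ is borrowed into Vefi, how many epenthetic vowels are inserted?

The unsyllabifiable consonants are /w/, /z/, /j/; each receives one epenthetic vowel.

3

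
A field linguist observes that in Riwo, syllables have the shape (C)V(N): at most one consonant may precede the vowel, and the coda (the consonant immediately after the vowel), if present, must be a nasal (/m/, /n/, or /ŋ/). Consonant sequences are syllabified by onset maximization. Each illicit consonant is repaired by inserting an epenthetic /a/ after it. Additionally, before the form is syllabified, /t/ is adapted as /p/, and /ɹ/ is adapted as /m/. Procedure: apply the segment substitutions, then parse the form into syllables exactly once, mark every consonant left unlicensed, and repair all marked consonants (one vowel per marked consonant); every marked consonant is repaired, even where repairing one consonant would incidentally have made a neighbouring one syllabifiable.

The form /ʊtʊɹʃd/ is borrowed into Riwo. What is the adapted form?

Substitution: /t/ → /p/, /ɹ/ → /m/, giving /ʊpʊmʃd/.
The consonants /ʃ/, /d/ cannot be parsed into a legal (C)V(N) syllable (only a nasal (/m/, /n/, or /ŋ/) is licensed in coda position; onsets are limited to one consonant).
Each unlicensed consonant becomes the onset of a new syllable: /ʃ/ → /ʃa/, /d/ → /da/.

ʊpʊmʃada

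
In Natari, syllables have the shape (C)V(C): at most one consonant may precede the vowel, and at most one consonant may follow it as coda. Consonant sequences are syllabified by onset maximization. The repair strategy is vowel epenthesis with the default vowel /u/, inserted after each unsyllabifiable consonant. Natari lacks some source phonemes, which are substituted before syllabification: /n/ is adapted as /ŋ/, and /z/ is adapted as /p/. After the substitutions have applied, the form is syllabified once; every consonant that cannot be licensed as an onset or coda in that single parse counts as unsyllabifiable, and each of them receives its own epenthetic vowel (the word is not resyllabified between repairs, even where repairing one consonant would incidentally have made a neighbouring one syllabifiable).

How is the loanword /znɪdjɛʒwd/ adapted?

puŋɪdjɛʒwudu

Substitution: /z/ → /p/, /n/ → /ŋ/, giving /pŋɪdjɛʒwd/.
The consonants /p/, /w/, /d/ cannot be parsed into a legal (C)V(C) syllable (at most one coda consonant is licensed; onsets are limited to one consonant).
Inserting the epenthetic vowel yields /p/ → /pu/, /w/ → /wu/, /d/ → /du/.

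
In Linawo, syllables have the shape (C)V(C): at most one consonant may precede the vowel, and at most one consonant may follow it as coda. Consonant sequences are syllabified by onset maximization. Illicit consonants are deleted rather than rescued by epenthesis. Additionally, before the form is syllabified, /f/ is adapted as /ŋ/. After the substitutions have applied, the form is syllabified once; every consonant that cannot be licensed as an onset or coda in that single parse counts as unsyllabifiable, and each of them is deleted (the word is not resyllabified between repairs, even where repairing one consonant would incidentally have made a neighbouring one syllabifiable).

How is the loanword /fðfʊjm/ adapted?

Substitution: /f/ → /ŋ/, giving /ŋðŋʊjm/.
The consonants /ŋ/, /ð/, /m/ cannot be parsed into a legal (C)V(C) syllable (at most one coda consonant is licensed; onsets are limited to one consonant).
Deleting the stranded consonants removes /ŋ/, /ð/, /m/.

ŋʊj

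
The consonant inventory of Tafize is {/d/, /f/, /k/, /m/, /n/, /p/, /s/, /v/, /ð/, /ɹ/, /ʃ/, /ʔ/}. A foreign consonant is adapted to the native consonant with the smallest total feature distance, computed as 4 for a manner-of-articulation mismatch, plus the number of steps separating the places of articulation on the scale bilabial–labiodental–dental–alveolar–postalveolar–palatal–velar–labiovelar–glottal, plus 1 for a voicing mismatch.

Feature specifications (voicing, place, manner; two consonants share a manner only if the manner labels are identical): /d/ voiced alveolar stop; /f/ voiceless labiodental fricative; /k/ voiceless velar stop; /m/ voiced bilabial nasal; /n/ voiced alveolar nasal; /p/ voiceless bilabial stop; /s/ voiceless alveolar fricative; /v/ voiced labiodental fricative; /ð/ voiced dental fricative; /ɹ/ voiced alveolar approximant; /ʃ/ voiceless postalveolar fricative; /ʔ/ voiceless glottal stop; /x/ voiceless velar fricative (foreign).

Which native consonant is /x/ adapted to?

ʃ

/ʃ/ is closest: same manner (fricative), place distance 2 (velar→postalveolar), same voicing; total 2. Next closest is /s/ at distance 3.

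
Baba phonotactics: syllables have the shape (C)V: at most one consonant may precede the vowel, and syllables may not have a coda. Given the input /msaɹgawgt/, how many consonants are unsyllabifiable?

5

The consonants /m/, /ɹ/, /w/, /g/, /t/ cannot be parsed into a legal (C)V syllable (no codas are permitted; onsets are limited to one consonant).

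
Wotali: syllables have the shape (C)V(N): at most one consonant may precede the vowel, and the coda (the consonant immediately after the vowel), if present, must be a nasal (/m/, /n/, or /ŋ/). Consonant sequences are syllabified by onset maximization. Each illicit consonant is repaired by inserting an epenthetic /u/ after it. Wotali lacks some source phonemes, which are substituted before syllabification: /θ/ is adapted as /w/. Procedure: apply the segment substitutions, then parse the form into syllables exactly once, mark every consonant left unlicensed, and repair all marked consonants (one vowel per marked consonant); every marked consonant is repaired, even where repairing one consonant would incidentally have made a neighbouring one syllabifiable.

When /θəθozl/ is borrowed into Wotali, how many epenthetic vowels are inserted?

2

After substitution the input is /wəwozl/.
The unsyllabifiable consonants are /z/, /l/; each receives one epenthetic vowel.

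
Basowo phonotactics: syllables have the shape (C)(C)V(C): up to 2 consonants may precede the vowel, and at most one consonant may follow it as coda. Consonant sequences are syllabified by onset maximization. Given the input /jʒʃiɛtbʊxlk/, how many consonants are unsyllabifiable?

3

The consonants /j/, /l/, /k/ cannot be parsed into a legal (C)(C)V(C) syllable (at most one coda consonant is licensed; onsets may contain at most 2 consonants).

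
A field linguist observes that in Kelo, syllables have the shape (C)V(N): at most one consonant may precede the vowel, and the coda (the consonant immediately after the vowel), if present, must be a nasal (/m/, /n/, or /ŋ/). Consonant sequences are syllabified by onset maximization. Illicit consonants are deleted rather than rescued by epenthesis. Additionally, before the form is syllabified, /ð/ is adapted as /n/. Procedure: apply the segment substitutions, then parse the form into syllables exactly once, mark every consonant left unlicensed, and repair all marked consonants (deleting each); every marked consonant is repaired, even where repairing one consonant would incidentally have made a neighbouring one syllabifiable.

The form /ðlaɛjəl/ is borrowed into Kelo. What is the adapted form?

laɛjə

Substitution: /ð/ → /n/, giving /nlaɛjəl/.
Under (C)V(N), the unsyllabifiable consonants are /n/, /l/ (only a nasal (/m/, /n/, or /ŋ/) is licensed in coda position; onsets are limited to one consonant).
Deletion applies to /n/, /l/.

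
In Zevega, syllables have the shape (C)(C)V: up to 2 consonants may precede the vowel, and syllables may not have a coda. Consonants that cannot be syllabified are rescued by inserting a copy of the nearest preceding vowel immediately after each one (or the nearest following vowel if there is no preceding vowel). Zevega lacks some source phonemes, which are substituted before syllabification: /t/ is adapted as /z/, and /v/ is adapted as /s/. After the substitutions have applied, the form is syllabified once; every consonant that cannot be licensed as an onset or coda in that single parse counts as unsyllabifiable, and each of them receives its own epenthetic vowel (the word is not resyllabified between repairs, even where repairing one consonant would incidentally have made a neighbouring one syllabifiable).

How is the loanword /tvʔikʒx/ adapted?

zisʔikiʒixi

Substitution: /t/ → /z/, /v/ → /s/, giving /zsʔikʒx/.
Under (C)(C)V, the unsyllabifiable consonants are /z/, /k/, /ʒ/, /x/ (no codas are permitted; onsets may contain at most 2 consonants).
Inserting the epenthetic vowel yields /z/ → /zi/, /k/ → /ki/, /ʒ/ → /ʒi/, /x/ → /xi/.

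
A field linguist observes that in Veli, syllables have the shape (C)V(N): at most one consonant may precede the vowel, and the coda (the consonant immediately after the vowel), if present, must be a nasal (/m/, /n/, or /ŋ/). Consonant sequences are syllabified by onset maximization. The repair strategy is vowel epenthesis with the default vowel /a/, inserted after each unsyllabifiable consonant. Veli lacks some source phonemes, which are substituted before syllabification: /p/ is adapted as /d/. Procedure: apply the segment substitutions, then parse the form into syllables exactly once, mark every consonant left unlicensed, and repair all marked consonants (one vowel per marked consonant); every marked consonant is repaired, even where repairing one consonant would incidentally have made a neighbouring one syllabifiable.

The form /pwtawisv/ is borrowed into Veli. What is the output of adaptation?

Substitution: /p/ → /d/, giving /dwtawisv/.
Under (C)V(N), the unsyllabifiable consonants are /d/, /w/, /s/, /v/ (only a nasal (/m/, /n/, or /ŋ/) is licensed in coda position; onsets are limited to one consonant).
Epenthesis after each stranded consonant: /d/ → /da/, /w/ → /wa/, /s/ → /sa/, /v/ → /va/.

dawatawisava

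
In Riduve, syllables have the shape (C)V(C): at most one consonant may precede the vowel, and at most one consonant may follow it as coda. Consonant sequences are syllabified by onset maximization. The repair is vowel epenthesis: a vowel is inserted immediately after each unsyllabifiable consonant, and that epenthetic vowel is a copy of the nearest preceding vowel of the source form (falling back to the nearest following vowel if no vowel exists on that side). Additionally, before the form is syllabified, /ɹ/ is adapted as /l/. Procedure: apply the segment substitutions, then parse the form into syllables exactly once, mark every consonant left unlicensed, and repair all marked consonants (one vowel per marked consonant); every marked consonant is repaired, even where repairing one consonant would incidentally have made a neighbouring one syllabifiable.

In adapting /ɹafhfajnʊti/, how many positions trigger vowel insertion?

1

After substitution the input is /lafhfajnʊti/.
The unsyllabifiable consonants are /h/; each receives one epenthetic vowel.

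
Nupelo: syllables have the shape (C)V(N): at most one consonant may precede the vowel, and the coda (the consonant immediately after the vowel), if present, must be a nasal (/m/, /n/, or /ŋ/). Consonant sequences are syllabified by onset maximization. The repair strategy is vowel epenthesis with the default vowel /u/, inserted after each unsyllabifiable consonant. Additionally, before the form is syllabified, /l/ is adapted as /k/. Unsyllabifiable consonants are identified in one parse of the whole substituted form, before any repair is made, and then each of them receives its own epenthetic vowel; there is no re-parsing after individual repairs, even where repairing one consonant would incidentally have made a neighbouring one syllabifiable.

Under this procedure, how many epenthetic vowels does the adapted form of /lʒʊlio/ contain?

1

After substitution the input is /kʒʊkio/.
The unsyllabifiable consonants are /k/; each receives one epenthetic vowel.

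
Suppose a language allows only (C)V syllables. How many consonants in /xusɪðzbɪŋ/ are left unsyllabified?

Syllabifying with onset maximization leaves /ð/, /z/, /ŋ/ stranded (no codas are permitted; onsets are limited to one consonant).

3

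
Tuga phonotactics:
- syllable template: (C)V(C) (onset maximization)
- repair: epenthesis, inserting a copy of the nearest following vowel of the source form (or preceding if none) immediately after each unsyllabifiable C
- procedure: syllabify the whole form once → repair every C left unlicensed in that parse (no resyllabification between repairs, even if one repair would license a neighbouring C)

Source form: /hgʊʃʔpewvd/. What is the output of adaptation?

hʊgʊʃʔepewvede

Under (C)V(C), the unsyllabifiable consonants are /h/, /ʔ/, /v/, /d/ (at most one coda consonant is licensed; onsets are limited to one consonant).
Each unlicensed consonant becomes the onset of a new syllable: /h/ → /hʊ/, /ʔ/ → /ʔe/, /v/ → /ve/, /d/ → /de/.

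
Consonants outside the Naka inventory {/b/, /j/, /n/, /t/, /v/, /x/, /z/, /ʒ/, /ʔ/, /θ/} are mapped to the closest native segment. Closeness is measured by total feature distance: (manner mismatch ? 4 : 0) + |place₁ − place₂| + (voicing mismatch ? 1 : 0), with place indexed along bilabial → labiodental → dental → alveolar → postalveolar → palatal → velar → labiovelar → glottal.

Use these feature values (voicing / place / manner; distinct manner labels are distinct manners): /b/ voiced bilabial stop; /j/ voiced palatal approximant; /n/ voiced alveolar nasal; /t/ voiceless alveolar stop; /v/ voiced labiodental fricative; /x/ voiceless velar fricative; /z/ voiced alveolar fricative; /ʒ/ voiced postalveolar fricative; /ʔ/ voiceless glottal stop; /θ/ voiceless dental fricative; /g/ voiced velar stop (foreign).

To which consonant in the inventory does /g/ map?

ʔ

/ʔ/ is closest: same manner (stop), place distance 2 (velar→glottal), voicing differs (+1); total 3. Next closest is /t/ at distance 4.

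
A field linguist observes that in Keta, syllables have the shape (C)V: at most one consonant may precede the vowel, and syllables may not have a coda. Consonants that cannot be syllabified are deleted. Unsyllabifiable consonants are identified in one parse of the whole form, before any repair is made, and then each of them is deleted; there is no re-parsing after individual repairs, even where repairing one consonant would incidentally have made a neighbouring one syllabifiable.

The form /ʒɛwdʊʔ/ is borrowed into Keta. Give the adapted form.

The consonants /w/, /ʔ/ cannot be parsed into a legal (C)V syllable (no codas are permitted; onsets are limited to one consonant).
Each unlicensed consonant is deleted: /w/, /ʔ/.

ʒɛdʊ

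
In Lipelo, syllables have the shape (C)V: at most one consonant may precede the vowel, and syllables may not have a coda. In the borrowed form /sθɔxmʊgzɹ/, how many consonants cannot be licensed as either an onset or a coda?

5

Syllabifying with onset maximization leaves /s/, /x/, /g/, /z/, /ɹ/ stranded (no codas are permitted; onsets are limited to one consonant).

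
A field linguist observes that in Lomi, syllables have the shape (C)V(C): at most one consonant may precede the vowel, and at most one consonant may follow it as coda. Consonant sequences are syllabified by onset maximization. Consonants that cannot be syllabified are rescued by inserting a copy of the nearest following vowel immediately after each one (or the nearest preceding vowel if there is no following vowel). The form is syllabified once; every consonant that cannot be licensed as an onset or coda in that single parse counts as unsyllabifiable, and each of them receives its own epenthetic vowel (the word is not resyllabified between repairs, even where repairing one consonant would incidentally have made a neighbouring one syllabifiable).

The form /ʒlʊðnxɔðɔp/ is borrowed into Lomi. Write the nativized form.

The consonants /ʒ/, /n/ cannot be parsed into a legal (C)V(C) syllable (at most one coda consonant is licensed; onsets are limited to one consonant).
Epenthesis after each stranded consonant: /ʒ/ → /ʒʊ/, /n/ → /nɔ/.

ʒʊlʊðnɔxɔðɔp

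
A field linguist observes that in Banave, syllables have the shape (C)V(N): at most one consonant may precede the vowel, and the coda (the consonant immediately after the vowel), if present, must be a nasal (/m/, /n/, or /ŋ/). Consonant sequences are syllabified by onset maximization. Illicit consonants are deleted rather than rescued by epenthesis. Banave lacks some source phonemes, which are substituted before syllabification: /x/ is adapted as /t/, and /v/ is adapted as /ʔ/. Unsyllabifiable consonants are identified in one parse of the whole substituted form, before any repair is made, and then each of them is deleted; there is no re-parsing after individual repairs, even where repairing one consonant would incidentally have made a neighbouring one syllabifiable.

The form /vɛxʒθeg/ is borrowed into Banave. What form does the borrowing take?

ʔɛθe

Substitution: /v/ → /ʔ/, /x/ → /t/, giving /ʔɛtʒθeg/.
Syllabifying with onset maximization leaves /t/, /ʒ/, /g/ stranded (only a nasal (/m/, /n/, or /ŋ/) is licensed in coda position; onsets are limited to one consonant).
Each unlicensed consonant is deleted: /t/, /ʒ/, /g/.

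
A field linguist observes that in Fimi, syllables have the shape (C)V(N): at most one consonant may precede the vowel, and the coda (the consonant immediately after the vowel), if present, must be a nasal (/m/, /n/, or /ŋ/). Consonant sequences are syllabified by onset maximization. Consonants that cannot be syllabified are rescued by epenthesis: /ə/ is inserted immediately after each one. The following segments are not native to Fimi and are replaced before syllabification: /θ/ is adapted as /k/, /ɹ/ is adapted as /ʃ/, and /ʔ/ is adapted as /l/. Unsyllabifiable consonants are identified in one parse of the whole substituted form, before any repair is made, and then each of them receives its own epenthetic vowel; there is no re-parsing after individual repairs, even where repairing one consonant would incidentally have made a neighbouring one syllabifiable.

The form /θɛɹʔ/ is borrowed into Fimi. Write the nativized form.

kɛʃələ

Substitution: /θ/ → /k/, /ɹ/ → /ʃ/, /ʔ/ → /l/, giving /kɛʃl/.
Under (C)V(N), the unsyllabifiable consonants are /ʃ/, /l/ (only a nasal (/m/, /n/, or /ŋ/) is licensed in coda position; onsets are limited to one consonant).
Inserting the epenthetic vowel yields /ʃ/ → /ʃə/, /l/ → /lə/.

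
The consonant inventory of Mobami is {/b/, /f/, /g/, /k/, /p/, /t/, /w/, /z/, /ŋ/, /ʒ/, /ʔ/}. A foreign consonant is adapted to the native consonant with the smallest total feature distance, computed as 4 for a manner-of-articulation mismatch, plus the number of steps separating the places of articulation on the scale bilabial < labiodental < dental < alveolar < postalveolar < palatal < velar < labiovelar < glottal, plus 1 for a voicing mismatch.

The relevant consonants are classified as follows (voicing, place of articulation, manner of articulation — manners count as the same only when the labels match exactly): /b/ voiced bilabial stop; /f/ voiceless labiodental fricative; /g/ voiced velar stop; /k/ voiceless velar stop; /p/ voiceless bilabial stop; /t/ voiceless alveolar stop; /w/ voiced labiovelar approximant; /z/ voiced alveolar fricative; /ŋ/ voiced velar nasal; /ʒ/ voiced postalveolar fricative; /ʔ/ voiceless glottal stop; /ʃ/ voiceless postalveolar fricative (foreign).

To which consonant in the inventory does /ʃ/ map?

ʒ

/ʒ/ is closest: same manner (fricative), place distance 0 (postalveolar→postalveolar), voicing differs (+1); total 1. Next closest is /z/ at distance 2.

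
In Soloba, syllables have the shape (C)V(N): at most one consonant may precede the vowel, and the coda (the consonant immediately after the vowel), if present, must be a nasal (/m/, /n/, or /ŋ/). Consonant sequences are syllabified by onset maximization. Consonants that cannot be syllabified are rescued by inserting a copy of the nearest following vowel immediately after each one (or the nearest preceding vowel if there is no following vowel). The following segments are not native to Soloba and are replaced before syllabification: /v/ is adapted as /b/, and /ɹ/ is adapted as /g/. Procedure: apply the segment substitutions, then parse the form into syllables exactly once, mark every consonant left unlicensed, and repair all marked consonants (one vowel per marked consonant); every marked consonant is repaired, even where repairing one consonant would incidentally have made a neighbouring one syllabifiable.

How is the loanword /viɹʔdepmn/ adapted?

Substitution: /v/ → /b/, /ɹ/ → /g/, giving /bigʔdepmn/.
The consonants /g/, /ʔ/, /p/, /m/, /n/ cannot be parsed into a legal (C)V(N) syllable (only a nasal (/m/, /n/, or /ŋ/) is licensed in coda position; onsets are limited to one consonant).
Epenthesis after each stranded consonant: /g/ → /ge/, /ʔ/ → /ʔe/, /p/ → /pe/, /m/ → /me/, /n/ → /ne/.

bigeʔedepemene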